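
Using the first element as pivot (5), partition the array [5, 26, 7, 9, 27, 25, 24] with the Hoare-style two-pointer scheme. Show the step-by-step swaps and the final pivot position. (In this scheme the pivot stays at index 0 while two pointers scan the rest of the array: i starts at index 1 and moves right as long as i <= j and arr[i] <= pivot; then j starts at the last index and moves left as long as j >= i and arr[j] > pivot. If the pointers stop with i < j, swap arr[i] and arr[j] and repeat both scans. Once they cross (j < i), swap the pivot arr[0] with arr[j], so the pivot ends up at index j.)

Hoare-style two-pointer partition with pivot = 5:

Initial array: [5, 26, 7, 9, 27, 25, 24]

Pointers start at i = 1, j = 6.
i ends at 1, j ends at 0: the pointers have crossed (j < i), so scanning stops.

j = 0, so swapping arr[0] with arr[j] leaves the pivot at position 0: [5, 26, 7, 9, 27, 25, 24]
Pivot position: 0

After partitioning with pivot 5, the array becomes [5, 26, 7, 9, 27, 25, 24]. The pivot is placed at index 0. All elements to the left of the pivot are <= 5, and all elements to the right are > 5.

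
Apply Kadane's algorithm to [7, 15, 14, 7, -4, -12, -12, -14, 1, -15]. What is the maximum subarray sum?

Using Kadane's algorithm on [7, 15, 14, 7, -4, -12, -12, -14, 1, -15]:

Scanning through the array:
Position 1 (value 15): max_ending_here = 22, max_so_far = 22
Position 2 (value 14): max_ending_here = 36, max_so_far = 36
Position 3 (value 7): max_ending_here = 43, max_so_far = 43
Position 4 (value -4): max_ending_here = 39, max_so_far = 43
Position 5 (value -12): max_ending_here = 27, max_so_far = 43
Position 6 (value -12): max_ending_here = 15, max_so_far = 43
Position 7 (value -14): max_ending_here = 1, max_so_far = 43
Position 8 (value 1): max_ending_here = 2, max_so_far = 43
Position 9 (value -15): max_ending_here = -13, max_so_far = 43

Maximum subarray: [7, 15, 14, 7]
Maximum sum: 43

The maximum subarray is [7, 15, 14, 7] with sum 43. This subarray runs from index 0 to index 3.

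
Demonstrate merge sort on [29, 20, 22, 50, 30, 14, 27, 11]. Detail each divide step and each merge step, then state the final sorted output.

Merge sort trace:

Split: [29, 20, 22, 50, 30, 14, 27, 11] -> [29, 20, 22, 50] and [30, 14, 27, 11]
  Split: [29, 20, 22, 50] -> [29, 20] and [22, 50]
    Split: [29, 20] -> [29] and [20]
    Merge: [29] + [20] -> [20, 29]
    Split: [22, 50] -> [22] and [50]
    Merge: [22] + [50] -> [22, 50]
  Merge: [20, 29] + [22, 50] -> [20, 22, 29, 50]
  Split: [30, 14, 27, 11] -> [30, 14] and [27, 11]
    Split: [30, 14] -> [30] and [14]
    Merge: [30] + [14] -> [14, 30]
    Split: [27, 11] -> [27] and [11]
    Merge: [27] + [11] -> [11, 27]
  Merge: [14, 30] + [11, 27] -> [11, 14, 27, 30]
Merge: [20, 22, 29, 50] + [11, 14, 27, 30] -> [11, 14, 20, 22, 27, 29, 30, 50]

Final sorted array: [11, 14, 20, 22, 27, 29, 30, 50]

The merge sort proceeds by recursively splitting the array and merging sorted halves.
After all merges, the sorted array is [11, 14, 20, 22, 27, 29, 30, 50].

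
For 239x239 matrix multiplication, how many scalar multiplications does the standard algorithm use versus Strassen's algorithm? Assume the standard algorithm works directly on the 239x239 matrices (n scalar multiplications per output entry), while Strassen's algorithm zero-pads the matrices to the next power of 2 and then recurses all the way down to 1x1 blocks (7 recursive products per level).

Matrix multiplication for 239x239 matrices:

Strassen's algorithm requires power-of-2 dimensions. Pad 239x239 to 256x256 (next power of 2).

Standard algorithm: 239^3 = 13651919 multiplications
Strassen's algorithm: 7^(log2(256)) = 7^8 = 5764801 multiplications
Savings: 13651919 - 5764801 = 7887118 multiplications

Standard: 13651919 multiplications (239^3). Strassen: 5764801 multiplications (7^8, after padding to 256x256). Strassen reduces 8 recursive multiplications to 7 at each level.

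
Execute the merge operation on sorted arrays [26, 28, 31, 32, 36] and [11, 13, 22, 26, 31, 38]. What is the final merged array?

Merging process:

Compare 26 vs 11: take 11 from right. Merged: [11]
Compare 26 vs 13: take 13 from right. Merged: [11, 13]
Compare 26 vs 22: take 22 from right. Merged: [11, 13, 22]
Compare 26 vs 26: take 26 from left. Merged: [11, 13, 22, 26]
Compare 28 vs 26: take 26 from right. Merged: [11, 13, 22, 26, 26]
Compare 28 vs 31: take 28 from left. Merged: [11, 13, 22, 26, 26, 28]
Compare 31 vs 31: take 31 from left. Merged: [11, 13, 22, 26, 26, 28, 31]
Compare 32 vs 31: take 31 from right. Merged: [11, 13, 22, 26, 26, 28, 31, 31]
Compare 32 vs 38: take 32 from left. Merged: [11, 13, 22, 26, 26, 28, 31, 31, 32]
Compare 36 vs 38: take 36 from left. Merged: [11, 13, 22, 26, 26, 28, 31, 31, 32, 36]
Append remaining from right: [38]. Merged: [11, 13, 22, 26, 26, 28, 31, 31, 32, 36, 38]

Final merged array: [11, 13, 22, 26, 26, 28, 31, 31, 32, 36, 38]
Total comparisons: 10

The merged array is [11, 13, 22, 26, 26, 28, 31, 31, 32, 36, 38], requiring 10 comparisons. The merge step runs in O(n) time where n is the total number of elements.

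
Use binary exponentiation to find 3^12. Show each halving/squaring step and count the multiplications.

Computing 3^12 by squaring (build up from 3^1; each line after the first costs one multiplication):

3^1 = 3
3^2 = (3^1)^2 = 3^2 = 9
3^3 = 3 * 3^2 = 3 * 9 = 27
3^6 = (3^3)^2 = 27^2 = 729
3^12 = (3^6)^2 = 729^2 = 531441

Result: 531441
Multiplications needed: 4 (4 lines after 3^1)

3^12 = 531441. Using exponentiation by squaring, this requires 4 multiplications. The key idea: if the exponent is even, square the half-power; if odd, multiply by the base once.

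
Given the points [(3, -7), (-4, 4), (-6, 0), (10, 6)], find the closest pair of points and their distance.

Computing all pairwise distances among 4 points:

d((3, -7), (-4, 4)) = 13.0384
d((3, -7), (-6, 0)) = 11.4018
d((3, -7), (10, 6)) = 14.7648
d((-4, 4), (-6, 0)) = 4.4721 <-- minimum
d((-4, 4), (10, 6)) = 14.1421
d((-6, 0), (10, 6)) = 17.088

Closest pair: (-4, 4) and (-6, 0) with distance 4.4721

The closest pair is (-4, 4) and (-6, 0) with Euclidean distance 4.4721. For 4 points, brute-force pairwise comparison is shown above. For large n, the divide-and-conquer algorithm (sort by x, recurse on halves, check the dividing strip) achieves O(n log n).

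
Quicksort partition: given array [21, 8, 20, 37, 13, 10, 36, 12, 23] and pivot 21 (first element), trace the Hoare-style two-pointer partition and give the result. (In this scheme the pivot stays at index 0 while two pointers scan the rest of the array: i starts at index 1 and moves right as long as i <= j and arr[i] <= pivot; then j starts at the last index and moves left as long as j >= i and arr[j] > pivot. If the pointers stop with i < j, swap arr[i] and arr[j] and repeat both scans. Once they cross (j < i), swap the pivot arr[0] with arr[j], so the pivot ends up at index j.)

Hoare-style two-pointer partition with pivot = 21:

Initial array: [21, 8, 20, 37, 13, 10, 36, 12, 23]

Pointers start at i = 1, j = 8.
i stops at index 3 (arr[3]=37 > 21), j stops at index 7 (arr[7]=12 <= 21): swap arr[3] and arr[7], array becomes [21, 8, 20, 12, 13, 10, 36, 37, 23]
i ends at 6, j ends at 5: the pointers have crossed (j < i), so scanning stops.

Swap pivot arr[0] with arr[5] to place pivot at position 5: [10, 8, 20, 12, 13, 21, 36, 37, 23]
Pivot position: 5

After partitioning with pivot 21, the array becomes [10, 8, 20, 12, 13, 21, 36, 37, 23]. The pivot is placed at index 5. All elements to the left of the pivot are <= 21, and all elements to the right are > 21.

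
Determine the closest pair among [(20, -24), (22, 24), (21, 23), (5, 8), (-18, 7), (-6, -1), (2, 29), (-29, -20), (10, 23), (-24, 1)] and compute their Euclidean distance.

Computing all pairwise distances among 10 points:

d((20, -24), (22, 24)) = 48.0416
d((20, -24), (21, 23)) = 47.0106
d((20, -24), (5, 8)) = 35.3412
d((20, -24), (-18, 7)) = 49.0408
d((20, -24), (-6, -1)) = 34.7131
d((20, -24), (2, 29)) = 55.9732
d((20, -24), (-29, -20)) = 49.163
d((20, -24), (10, 23)) = 48.0521
d((20, -24), (-24, 1)) = 50.6063
d((22, 24), (21, 23)) = 1.4142 <-- minimum
d((22, 24), (5, 8)) = 23.3452
d((22, 24), (-18, 7)) = 43.4626
d((22, 24), (-6, -1)) = 37.5366
d((22, 24), (2, 29)) = 20.6155
d((22, 24), (-29, -20)) = 67.3573
d((22, 24), (10, 23)) = 12.0416
d((22, 24), (-24, 1)) = 51.4296
d((21, 23), (5, 8)) = 21.9317
d((21, 23), (-18, 7)) = 42.1545
d((21, 23), (-6, -1)) = 36.1248
d((21, 23), (2, 29)) = 19.9249
d((21, 23), (-29, -20)) = 65.9469
d((21, 23), (10, 23)) = 11.0
d((21, 23), (-24, 1)) = 50.0899
d((5, 8), (-18, 7)) = 23.0217
d((5, 8), (-6, -1)) = 14.2127
d((5, 8), (2, 29)) = 21.2132
d((5, 8), (-29, -20)) = 44.0454
d((5, 8), (10, 23)) = 15.8114
d((5, 8), (-24, 1)) = 29.8329
d((-18, 7), (-6, -1)) = 14.4222
d((-18, 7), (2, 29)) = 29.7321
d((-18, 7), (-29, -20)) = 29.1548
d((-18, 7), (10, 23)) = 32.249
d((-18, 7), (-24, 1)) = 8.4853
d((-6, -1), (2, 29)) = 31.0483
d((-6, -1), (-29, -20)) = 29.8329
d((-6, -1), (10, 23)) = 28.8444
d((-6, -1), (-24, 1)) = 18.1108
d((2, 29), (-29, -20)) = 57.9828
d((2, 29), (10, 23)) = 10.0
d((2, 29), (-24, 1)) = 38.2099
d((-29, -20), (10, 23)) = 58.0517
d((-29, -20), (-24, 1)) = 21.587
d((10, 23), (-24, 1)) = 40.4969

Closest pair: (22, 24) and (21, 23) with distance 1.4142

The closest pair is (22, 24) and (21, 23) with Euclidean distance 1.4142. For 10 points, brute-force pairwise comparison is shown above. For large n, the divide-and-conquer algorithm (sort by x, recurse on halves, check the dividing strip) achieves O(n log n).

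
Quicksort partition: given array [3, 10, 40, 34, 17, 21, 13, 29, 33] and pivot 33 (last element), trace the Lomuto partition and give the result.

Lomuto partition with pivot = 33:

Initial array: [3, 10, 40, 34, 17, 21, 13, 29, 33]

arr[0]=3 <= 33: swap with position 0, array becomes [3, 10, 40, 34, 17, 21, 13, 29, 33]
arr[1]=10 <= 33: swap with position 1, array becomes [3, 10, 40, 34, 17, 21, 13, 29, 33]
arr[2]=40 > 33: no swap
arr[3]=34 > 33: no swap
arr[4]=17 <= 33: swap with position 2, array becomes [3, 10, 17, 34, 40, 21, 13, 29, 33]
arr[5]=21 <= 33: swap with position 3, array becomes [3, 10, 17, 21, 40, 34, 13, 29, 33]
arr[6]=13 <= 33: swap with position 4, array becomes [3, 10, 17, 21, 13, 34, 40, 29, 33]
arr[7]=29 <= 33: swap with position 5, array becomes [3, 10, 17, 21, 13, 29, 40, 34, 33]

Place pivot at position 6: [3, 10, 17, 21, 13, 29, 33, 34, 40]
Pivot position: 6

After partitioning with pivot 33, the array becomes [3, 10, 17, 21, 13, 29, 33, 34, 40]. The pivot is placed at index 6. All elements to the left of the pivot are <= 33, and all elements to the right are > 33.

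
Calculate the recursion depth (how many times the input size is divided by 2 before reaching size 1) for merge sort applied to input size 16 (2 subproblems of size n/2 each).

For divide and conquer with division factor 2:

Problem sizes at each level:
Level 0: 16
Level 1: 8
Level 2: 4
Level 3: 2
Level 4: 1

The root is level 0 and the size-1 base case is level 4 (the tree spans levels 0 through 4, i.e. 5 levels counting the root), so the depth is the number of divisions: log_2(16) = 4

The recursion tree depth is log_2(16) = 4. At each level, the problem size is divided by 2, so it takes 4 divisions to reduce to a base case of size 1. The algorithm makes 2 recursive calls at each level.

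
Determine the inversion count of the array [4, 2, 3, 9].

Finding inversions in [4, 2, 3, 9]:

(0, 1): arr[0]=4 > arr[1]=2
(0, 2): arr[0]=4 > arr[2]=3

Total inversions: 2

The array has 2 inversion(s): (0,1), (0,2). Each pair (i,j) satisfies i < j and arr[i] > arr[j].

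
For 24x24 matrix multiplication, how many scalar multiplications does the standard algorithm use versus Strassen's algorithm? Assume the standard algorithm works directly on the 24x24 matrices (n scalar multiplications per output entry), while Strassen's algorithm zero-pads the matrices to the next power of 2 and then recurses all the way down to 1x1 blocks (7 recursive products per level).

Matrix multiplication for 24x24 matrices:

Strassen's algorithm requires power-of-2 dimensions. Pad 24x24 to 32x32 (next power of 2).

Standard algorithm: 24^3 = 13824 multiplications
Strassen's algorithm: 7^(log2(32)) = 7^5 = 16807 multiplications
Difference: 13824 - 16807 = -2983 (Strassen uses MORE here due to padding overhead — for small or just-over-power-of-2 n, padding can outweigh the per-level savings)

Standard: 13824 multiplications (24^3). Strassen: 16807 multiplications (7^5, after padding to 32x32). Strassen reduces 8 recursive multiplications to 7 at each level.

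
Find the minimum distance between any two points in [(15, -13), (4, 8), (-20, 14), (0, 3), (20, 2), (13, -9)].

Computing all pairwise distances among 6 points:

d((15, -13), (4, 8)) = 23.7065
d((15, -13), (-20, 14)) = 44.2041
d((15, -13), (0, 3)) = 21.9317
d((15, -13), (20, 2)) = 15.8114
d((15, -13), (13, -9)) = 4.4721 <-- minimum
d((4, 8), (-20, 14)) = 24.7386
d((4, 8), (0, 3)) = 6.4031
d((4, 8), (20, 2)) = 17.088
d((4, 8), (13, -9)) = 19.2354
d((-20, 14), (0, 3)) = 22.8254
d((-20, 14), (20, 2)) = 41.7612
d((-20, 14), (13, -9)) = 40.2244
d((0, 3), (20, 2)) = 20.025
d((0, 3), (13, -9)) = 17.6918
d((20, 2), (13, -9)) = 13.0384

Closest pair: (15, -13) and (13, -9) with distance 4.4721

The closest pair is (15, -13) and (13, -9) with Euclidean distance 4.4721. For 6 points, brute-force pairwise comparison is shown above. For large n, the divide-and-conquer algorithm (sort by x, recurse on halves, check the dividing strip) achieves O(n log n).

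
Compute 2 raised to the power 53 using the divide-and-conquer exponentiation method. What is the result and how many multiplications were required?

Computing 2^53 by squaring (build up from 2^1; each line after the first costs one multiplication):

2^1 = 2
2^2 = (2^1)^2 = 2^2 = 4
2^3 = 2 * 2^2 = 2 * 4 = 8
2^6 = (2^3)^2 = 8^2 = 64
2^12 = (2^6)^2 = 64^2 = 4096
2^13 = 2 * 2^12 = 2 * 4096 = 8192
2^26 = (2^13)^2 = 8192^2 = 67108864
2^52 = (2^26)^2 = 67108864^2 = 4503599627370496
2^53 = 2 * 2^52 = 2 * 4503599627370496 = 9007199254740992

Result: 9007199254740992
Multiplications needed: 8 (8 lines after 2^1)

2^53 = 9007199254740992. Using exponentiation by squaring, this requires 8 multiplications. The key idea: if the exponent is even, square the half-power; if odd, multiply by the base once.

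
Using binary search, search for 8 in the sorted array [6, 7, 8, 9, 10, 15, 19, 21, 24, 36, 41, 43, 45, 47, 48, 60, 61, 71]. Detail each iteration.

Binary search for 8 in [6, 7, 8, 9, 10, 15, 19, 21, 24, 36, 41, 43, 45, 47, 48, 60, 61, 71]:

lo=0, hi=17, mid=8, arr[mid]=24 -> 24 > 8, search left half
lo=0, hi=7, mid=3, arr[mid]=9 -> 9 > 8, search left half
lo=0, hi=2, mid=1, arr[mid]=7 -> 7 < 8, search right half
lo=2, hi=2, mid=2, arr[mid]=8 -> Found target at index 2!

Binary search finds 8 at index 2 after 4 comparisons. The search repeatedly halves the search space by comparing with the middle element.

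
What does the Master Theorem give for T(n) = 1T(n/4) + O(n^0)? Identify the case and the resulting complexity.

Master Theorem for T(n) = 1T(n/4) + O(n^0):

a = 1, b = 4, c = 0
log_b(a) = log_4(1) = 0.0000

Case 2: c = 0 = log_4(1) = 0.0000
T(n) = O(n^0 log n) = O(log n)

For T(n) = 1T(n/4) + O(n^0): log_4(1) = 0.0000. This is Case 2 of the Master Theorem (c = log_b(a), equal work at all levels), giving O(log n).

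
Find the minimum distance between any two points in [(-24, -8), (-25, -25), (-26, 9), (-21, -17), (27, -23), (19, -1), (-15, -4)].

Computing all pairwise distances among 7 points:

d((-24, -8), (-25, -25)) = 17.0294
d((-24, -8), (-26, 9)) = 17.1172
d((-24, -8), (-21, -17)) = 9.4868
d((-24, -8), (27, -23)) = 53.1601
d((-24, -8), (19, -1)) = 43.566
d((-24, -8), (-15, -4)) = 9.8489
d((-25, -25), (-26, 9)) = 34.0147
d((-25, -25), (-21, -17)) = 8.9443 <-- minimum
d((-25, -25), (27, -23)) = 52.0384
d((-25, -25), (19, -1)) = 50.1199
d((-25, -25), (-15, -4)) = 23.2594
d((-26, 9), (-21, -17)) = 26.4764
d((-26, 9), (27, -23)) = 61.9112
d((-26, 9), (19, -1)) = 46.0977
d((-26, 9), (-15, -4)) = 17.0294
d((-21, -17), (27, -23)) = 48.3735
d((-21, -17), (19, -1)) = 43.0813
d((-21, -17), (-15, -4)) = 14.3178
d((27, -23), (19, -1)) = 23.4094
d((27, -23), (-15, -4)) = 46.0977
d((19, -1), (-15, -4)) = 34.1321

Closest pair: (-25, -25) and (-21, -17) with distance 8.9443

The closest pair is (-25, -25) and (-21, -17) with Euclidean distance 8.9443. For 7 points, brute-force pairwise comparison is shown above. For large n, the divide-and-conquer algorithm (sort by x, recurse on halves, check the dividing strip) achieves O(n log n).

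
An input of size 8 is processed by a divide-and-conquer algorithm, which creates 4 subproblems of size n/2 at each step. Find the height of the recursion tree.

For divide and conquer with division factor 2:

Problem sizes at each level:
Level 0: 8
Level 1: 4
Level 2: 2
Level 3: 1

The root is level 0 and the size-1 base case is level 3 (the tree spans levels 0 through 3, i.e. 4 levels counting the root), so the depth is the number of divisions: log_2(8) = 3

The recursion tree depth is log_2(8) = 3. At each level, the problem size is divided by 2, so it takes 3 divisions to reduce to a base case of size 1. The algorithm makes 4 recursive calls at each level.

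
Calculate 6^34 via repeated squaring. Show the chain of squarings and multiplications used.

Computing 6^34 by squaring (build up from 6^1; each line after the first costs one multiplication):

6^1 = 6
6^2 = (6^1)^2 = 6^2 = 36
6^4 = (6^2)^2 = 36^2 = 1296
6^8 = (6^4)^2 = 1296^2 = 1679616
6^16 = (6^8)^2 = 1679616^2 = 2821109907456
6^17 = 6 * 6^16 = 6 * 2821109907456 = 16926659444736
6^34 = (6^17)^2 = 16926659444736^2 = 286511799958070431838109696

Result: 286511799958070431838109696
Multiplications needed: 6 (6 lines after 6^1)

6^34 = 286511799958070431838109696. Using exponentiation by squaring, this requires 6 multiplications. The key idea: if the exponent is even, square the half-power; if odd, multiply by the base once.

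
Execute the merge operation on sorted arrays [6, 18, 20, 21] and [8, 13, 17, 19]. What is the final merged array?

Merging process:

Compare 6 vs 8: take 6 from left. Merged: [6]
Compare 18 vs 8: take 8 from right. Merged: [6, 8]
Compare 18 vs 13: take 13 from right. Merged: [6, 8, 13]
Compare 18 vs 17: take 17 from right. Merged: [6, 8, 13, 17]
Compare 18 vs 19: take 18 from left. Merged: [6, 8, 13, 17, 18]
Compare 20 vs 19: take 19 from right. Merged: [6, 8, 13, 17, 18, 19]
Append remaining from left: [20, 21]. Merged: [6, 8, 13, 17, 18, 19, 20, 21]

Final merged array: [6, 8, 13, 17, 18, 19, 20, 21]
Total comparisons: 6

The merged array is [6, 8, 13, 17, 18, 19, 20, 21], requiring 6 comparisons. The merge step runs in O(n) time where n is the total number of elements.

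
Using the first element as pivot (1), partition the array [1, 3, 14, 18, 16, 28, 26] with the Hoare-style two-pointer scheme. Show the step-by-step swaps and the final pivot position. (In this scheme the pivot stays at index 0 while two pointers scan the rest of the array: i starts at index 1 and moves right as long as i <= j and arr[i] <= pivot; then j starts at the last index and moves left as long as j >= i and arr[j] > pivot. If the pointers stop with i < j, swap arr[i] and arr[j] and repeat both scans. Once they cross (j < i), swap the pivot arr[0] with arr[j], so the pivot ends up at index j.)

Hoare-style two-pointer partition with pivot = 1:

Initial array: [1, 3, 14, 18, 16, 28, 26]

Pointers start at i = 1, j = 6.
i ends at 1, j ends at 0: the pointers have crossed (j < i), so scanning stops.

j = 0, so swapping arr[0] with arr[j] leaves the pivot at position 0: [1, 3, 14, 18, 16, 28, 26]
Pivot position: 0

After partitioning with pivot 1, the array becomes [1, 3, 14, 18, 16, 28, 26]. The pivot is placed at index 0. All elements to the left of the pivot are <= 1, and all elements to the right are > 1.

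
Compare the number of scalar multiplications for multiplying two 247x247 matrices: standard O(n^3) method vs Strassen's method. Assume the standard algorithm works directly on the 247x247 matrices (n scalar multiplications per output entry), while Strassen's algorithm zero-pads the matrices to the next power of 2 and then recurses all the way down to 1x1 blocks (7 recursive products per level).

Matrix multiplication for 247x247 matrices:

Strassen's algorithm requires power-of-2 dimensions. Pad 247x247 to 256x256 (next power of 2).

Standard algorithm: 247^3 = 15069223 multiplications
Strassen's algorithm: 7^(log2(256)) = 7^8 = 5764801 multiplications
Savings: 15069223 - 5764801 = 9304422 multiplications

Standard: 15069223 multiplications (247^3). Strassen: 5764801 multiplications (7^8, after padding to 256x256). Strassen reduces 8 recursive multiplications to 7 at each level.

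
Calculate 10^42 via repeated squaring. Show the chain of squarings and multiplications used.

Computing 10^42 by squaring (build up from 10^1; each line after the first costs one multiplication):

10^1 = 10
10^2 = (10^1)^2 = 10^2 = 100
10^4 = (10^2)^2 = 100^2 = 10000
10^5 = 10 * 10^4 = 10 * 10000 = 100000
10^10 = (10^5)^2 = 100000^2 = 10000000000
10^20 = (10^10)^2 = 10000000000^2 = 100000000000000000000
10^21 = 10 * 10^20 = 10 * 100000000000000000000 = 1000000000000000000000
10^42 = (10^21)^2 = 1000000000000000000000^2 = 1000000000000000000000000000000000000000000

Result: 1000000000000000000000000000000000000000000
Multiplications needed: 7 (7 lines after 10^1)

10^42 = 1000000000000000000000000000000000000000000. Using exponentiation by squaring, this requires 7 multiplications. The key idea: if the exponent is even, square the half-power; if odd, multiply by the base once.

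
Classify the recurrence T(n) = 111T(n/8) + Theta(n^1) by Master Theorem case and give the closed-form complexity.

Master Theorem for T(n) = 111T(n/8) + O(n^1):

a = 111, b = 8, c = 1
log_b(a) = log_8(111) = 2.2648

Case 1: c = 1 < log_8(111) = 2.2648
T(n) = O(n^(log_8 111))

For T(n) = 111T(n/8) + O(n^1): log_8(111) = 2.2648. This is Case 1 of the Master Theorem (c < log_b(a), work dominated by leaves), giving O(n^(log_8 111)).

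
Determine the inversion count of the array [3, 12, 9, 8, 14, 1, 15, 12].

Finding inversions in [3, 12, 9, 8, 14, 1, 15, 12]:

(0, 5): arr[0]=3 > arr[5]=1
(1, 2): arr[1]=12 > arr[2]=9
(1, 3): arr[1]=12 > arr[3]=8
(1, 5): arr[1]=12 > arr[5]=1
(2, 3): arr[2]=9 > arr[3]=8
(2, 5): arr[2]=9 > arr[5]=1
(3, 5): arr[3]=8 > arr[5]=1
(4, 5): arr[4]=14 > arr[5]=1
(4, 7): arr[4]=14 > arr[7]=12
(6, 7): arr[6]=15 > arr[7]=12

Total inversions: 10

The array has 10 inversion(s): (0,5), (1,2), (1,3), (1,5), (2,3), (2,5), (3,5), (4,5), (4,7), (6,7). Each pair (i,j) satisfies i < j and arr[i] > arr[j].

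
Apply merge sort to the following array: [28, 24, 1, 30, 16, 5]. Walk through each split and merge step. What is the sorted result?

Merge sort trace:

Split: [28, 24, 1, 30, 16, 5] -> [28, 24, 1] and [30, 16, 5]
  Split: [28, 24, 1] -> [28] and [24, 1]
    Split: [24, 1] -> [24] and [1]
    Merge: [24] + [1] -> [1, 24]
  Merge: [28] + [1, 24] -> [1, 24, 28]
  Split: [30, 16, 5] -> [30] and [16, 5]
    Split: [16, 5] -> [16] and [5]
    Merge: [16] + [5] -> [5, 16]
  Merge: [30] + [5, 16] -> [5, 16, 30]
Merge: [1, 24, 28] + [5, 16, 30] -> [1, 5, 16, 24, 28, 30]

Final sorted array: [1, 5, 16, 24, 28, 30]

The merge sort proceeds by recursively splitting the array and merging sorted halves.
After all merges, the sorted array is [1, 5, 16, 24, 28, 30].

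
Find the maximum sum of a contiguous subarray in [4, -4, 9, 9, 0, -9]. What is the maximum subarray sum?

Using Kadane's algorithm on [4, -4, 9, 9, 0, -9]:

Scanning through the array:
Position 1 (value -4): max_ending_here = 0, max_so_far = 4
Position 2 (value 9): max_ending_here = 9, max_so_far = 9
Position 3 (value 9): max_ending_here = 18, max_so_far = 18
Position 4 (value 0): max_ending_here = 18, max_so_far = 18
Position 5 (value -9): max_ending_here = 9, max_so_far = 18

Maximum subarray: [4, -4, 9, 9]
Maximum sum: 18

The maximum subarray is [4, -4, 9, 9] with sum 18. This subarray runs from index 0 to index 3.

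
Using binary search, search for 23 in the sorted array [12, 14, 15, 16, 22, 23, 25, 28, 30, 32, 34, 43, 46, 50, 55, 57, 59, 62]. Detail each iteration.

Binary search for 23 in [12, 14, 15, 16, 22, 23, 25, 28, 30, 32, 34, 43, 46, 50, 55, 57, 59, 62]:

lo=0, hi=17, mid=8, arr[mid]=30 -> 30 > 23, search left half
lo=0, hi=7, mid=3, arr[mid]=16 -> 16 < 23, search right half
lo=4, hi=7, mid=5, arr[mid]=23 -> Found target at index 5!

Binary search finds 23 at index 5 after 3 comparisons. The search repeatedly halves the search space by comparing with the middle element.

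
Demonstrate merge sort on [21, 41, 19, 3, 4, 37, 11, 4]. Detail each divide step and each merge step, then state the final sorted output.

Merge sort trace:

Split: [21, 41, 19, 3, 4, 37, 11, 4] -> [21, 41, 19, 3] and [4, 37, 11, 4]
  Split: [21, 41, 19, 3] -> [21, 41] and [19, 3]
    Split: [21, 41] -> [21] and [41]
    Merge: [21] + [41] -> [21, 41]
    Split: [19, 3] -> [19] and [3]
    Merge: [19] + [3] -> [3, 19]
  Merge: [21, 41] + [3, 19] -> [3, 19, 21, 41]
  Split: [4, 37, 11, 4] -> [4, 37] and [11, 4]
    Split: [4, 37] -> [4] and [37]
    Merge: [4] + [37] -> [4, 37]
    Split: [11, 4] -> [11] and [4]
    Merge: [11] + [4] -> [4, 11]
  Merge: [4, 37] + [4, 11] -> [4, 4, 11, 37]
Merge: [3, 19, 21, 41] + [4, 4, 11, 37] -> [3, 4, 4, 11, 19, 21, 37, 41]

Final sorted array: [3, 4, 4, 11, 19, 21, 37, 41]

The merge sort proceeds by recursively splitting the array and merging sorted halves.
After all merges, the sorted array is [3, 4, 4, 11, 19, 21, 37, 41].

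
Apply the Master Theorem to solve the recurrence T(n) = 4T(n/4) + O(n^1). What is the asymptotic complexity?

Master Theorem for T(n) = 4T(n/4) + O(n^1):

a = 4, b = 4, c = 1
log_b(a) = log_4(4) = 1.0000

Case 2: c = 1 = log_4(4) = 1.0000
T(n) = O(n^1 log n) = O(n log n)

For T(n) = 4T(n/4) + O(n^1): log_4(4) = 1.0000. This is Case 2 of the Master Theorem (c = log_b(a), equal work at all levels), giving O(n log n).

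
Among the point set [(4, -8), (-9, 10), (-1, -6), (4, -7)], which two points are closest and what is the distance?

Computing all pairwise distances among 4 points:

d((4, -8), (-9, 10)) = 22.2036
d((4, -8), (-1, -6)) = 5.3852
d((4, -8), (4, -7)) = 1.0 <-- minimum
d((-9, 10), (-1, -6)) = 17.8885
d((-9, 10), (4, -7)) = 21.4009
d((-1, -6), (4, -7)) = 5.099

Closest pair: (4, -8) and (4, -7) with distance 1.0

The closest pair is (4, -8) and (4, -7) with Euclidean distance 1.0. For 4 points, brute-force pairwise comparison is shown above. For large n, the divide-and-conquer algorithm (sort by x, recurse on halves, check the dividing strip) achieves O(n log n).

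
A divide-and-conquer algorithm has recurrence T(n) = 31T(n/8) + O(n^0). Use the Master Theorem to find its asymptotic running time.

Master Theorem for T(n) = 31T(n/8) + O(n^0):

a = 31, b = 8, c = 0
log_b(a) = log_8(31) = 1.6514

Case 1: c = 0 < log_8(31) = 1.6514
T(n) = O(n^(log_8 31))

For T(n) = 31T(n/8) + O(n^0): log_8(31) = 1.6514. This is Case 1 of the Master Theorem (c < log_b(a), work dominated by leaves), giving O(n^(log_8 31)).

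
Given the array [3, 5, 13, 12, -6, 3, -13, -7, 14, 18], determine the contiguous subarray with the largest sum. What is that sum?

Using Kadane's algorithm on [3, 5, 13, 12, -6, 3, -13, -7, 14, 18]:

Scanning through the array:
Position 1 (value 5): max_ending_here = 8, max_so_far = 8
Position 2 (value 13): max_ending_here = 21, max_so_far = 21
Position 3 (value 12): max_ending_here = 33, max_so_far = 33
Position 4 (value -6): max_ending_here = 27, max_so_far = 33
Position 5 (value 3): max_ending_here = 30, max_so_far = 33
Position 6 (value -13): max_ending_here = 17, max_so_far = 33
Position 7 (value -7): max_ending_here = 10, max_so_far = 33
Position 8 (value 14): max_ending_here = 24, max_so_far = 33
Position 9 (value 18): max_ending_here = 42, max_so_far = 42

Maximum subarray: [3, 5, 13, 12, -6, 3, -13, -7, 14, 18]
Maximum sum: 42

The maximum subarray is [3, 5, 13, 12, -6, 3, -13, -7, 14, 18] with sum 42. This subarray runs from index 0 to index 9.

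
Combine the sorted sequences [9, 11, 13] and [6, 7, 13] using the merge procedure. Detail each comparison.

Merging process:

Compare 9 vs 6: take 6 from right. Merged: [6]
Compare 9 vs 7: take 7 from right. Merged: [6, 7]
Compare 9 vs 13: take 9 from left. Merged: [6, 7, 9]
Compare 11 vs 13: take 11 from left. Merged: [6, 7, 9, 11]
Compare 13 vs 13: take 13 from left. Merged: [6, 7, 9, 11, 13]
Append remaining from right: [13]. Merged: [6, 7, 9, 11, 13, 13]

Final merged array: [6, 7, 9, 11, 13, 13]
Total comparisons: 5

The merged array is [6, 7, 9, 11, 13, 13], requiring 5 comparisons. The merge step runs in O(n) time where n is the total number of elements.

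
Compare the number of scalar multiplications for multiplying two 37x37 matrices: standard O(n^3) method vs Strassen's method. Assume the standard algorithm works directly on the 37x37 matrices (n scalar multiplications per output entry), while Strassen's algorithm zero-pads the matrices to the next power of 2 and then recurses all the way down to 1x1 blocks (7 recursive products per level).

Matrix multiplication for 37x37 matrices:

Strassen's algorithm requires power-of-2 dimensions. Pad 37x37 to 64x64 (next power of 2).

Standard algorithm: 37^3 = 50653 multiplications
Strassen's algorithm: 7^(log2(64)) = 7^6 = 117649 multiplications
Difference: 50653 - 117649 = -66996 (Strassen uses MORE here due to padding overhead — for small or just-over-power-of-2 n, padding can outweigh the per-level savings)

Standard: 50653 multiplications (37^3). Strassen: 117649 multiplications (7^6, after padding to 64x64). Strassen reduces 8 recursive multiplications to 7 at each level.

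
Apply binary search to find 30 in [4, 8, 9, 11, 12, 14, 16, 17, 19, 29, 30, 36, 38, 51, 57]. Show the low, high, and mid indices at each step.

Binary search for 30 in [4, 8, 9, 11, 12, 14, 16, 17, 19, 29, 30, 36, 38, 51, 57]:

lo=0, hi=14, mid=7, arr[mid]=17 -> 17 < 30, search right half
lo=8, hi=14, mid=11, arr[mid]=36 -> 36 > 30, search left half
lo=8, hi=10, mid=9, arr[mid]=29 -> 29 < 30, search right half
lo=10, hi=10, mid=10, arr[mid]=30 -> Found target at index 10!

Binary search finds 30 at index 10 after 4 comparisons. The search repeatedly halves the search space by comparing with the middle element.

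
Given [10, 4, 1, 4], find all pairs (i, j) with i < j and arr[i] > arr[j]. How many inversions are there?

Finding inversions in [10, 4, 1, 4]:

(0, 1): arr[0]=10 > arr[1]=4
(0, 2): arr[0]=10 > arr[2]=1
(0, 3): arr[0]=10 > arr[3]=4
(1, 2): arr[1]=4 > arr[2]=1

Total inversions: 4

The array has 4 inversion(s): (0,1), (0,2), (0,3), (1,2). Each pair (i,j) satisfies i < j and arr[i] > arr[j].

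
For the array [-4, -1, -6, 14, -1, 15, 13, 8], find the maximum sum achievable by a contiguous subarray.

Using Kadane's algorithm on [-4, -1, -6, 14, -1, 15, 13, 8]:

Scanning through the array:
Position 1 (value -1): max_ending_here = -1, max_so_far = -1
Position 2 (value -6): max_ending_here = -6, max_so_far = -1
Position 3 (value 14): max_ending_here = 14, max_so_far = 14
Position 4 (value -1): max_ending_here = 13, max_so_far = 14
Position 5 (value 15): max_ending_here = 28, max_so_far = 28
Position 6 (value 13): max_ending_here = 41, max_so_far = 41
Position 7 (value 8): max_ending_here = 49, max_so_far = 49

Maximum subarray: [14, -1, 15, 13, 8]
Maximum sum: 49

The maximum subarray is [14, -1, 15, 13, 8] with sum 49. This subarray runs from index 3 to index 7.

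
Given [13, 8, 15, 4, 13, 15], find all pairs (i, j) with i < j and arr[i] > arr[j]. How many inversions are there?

Finding inversions in [13, 8, 15, 4, 13, 15]:

(0, 1): arr[0]=13 > arr[1]=8
(0, 3): arr[0]=13 > arr[3]=4
(1, 3): arr[1]=8 > arr[3]=4
(2, 3): arr[2]=15 > arr[3]=4
(2, 4): arr[2]=15 > arr[4]=13

Total inversions: 5

The array has 5 inversion(s): (0,1), (0,3), (1,3), (2,3), (2,4). Each pair (i,j) satisfies i < j and arr[i] > arr[j].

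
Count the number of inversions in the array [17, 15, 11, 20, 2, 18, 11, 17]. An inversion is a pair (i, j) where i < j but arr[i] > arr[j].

Finding inversions in [17, 15, 11, 20, 2, 18, 11, 17]:

(0, 1): arr[0]=17 > arr[1]=15
(0, 2): arr[0]=17 > arr[2]=11
(0, 4): arr[0]=17 > arr[4]=2
(0, 6): arr[0]=17 > arr[6]=11
(1, 2): arr[1]=15 > arr[2]=11
(1, 4): arr[1]=15 > arr[4]=2
(1, 6): arr[1]=15 > arr[6]=11
(2, 4): arr[2]=11 > arr[4]=2
(3, 4): arr[3]=20 > arr[4]=2
(3, 5): arr[3]=20 > arr[5]=18
(3, 6): arr[3]=20 > arr[6]=11
(3, 7): arr[3]=20 > arr[7]=17
(5, 6): arr[5]=18 > arr[6]=11
(5, 7): arr[5]=18 > arr[7]=17

Total inversions: 14

The array has 14 inversion(s): (0,1), (0,2), (0,4), (0,6), (1,2), (1,4), (1,6), (2,4), (3,4), (3,5), (3,6), (3,7), (5,6), (5,7). Each pair (i,j) satisfies i < j and arr[i] > arr[j].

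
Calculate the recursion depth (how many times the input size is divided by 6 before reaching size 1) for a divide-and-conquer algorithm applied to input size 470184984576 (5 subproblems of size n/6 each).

For divide and conquer with division factor 6:

Problem sizes at each level:
Level 0: 470184984576
Level 1: 78364164096
Level 2: 13060694016
Level 3: 2176782336
Level 4: 362797056
Level 5: 60466176
Level 6: 10077696
Level 7: 1679616
Level 8: 279936
Level 9: 46656
Level 10: 7776
Level 11: 1296
Level 12: 216
Level 13: 36
Level 14: 6
Level 15: 1

The root is level 0 and the size-1 base case is level 15 (the tree spans levels 0 through 15, i.e. 16 levels counting the root), so the depth is the number of divisions: log_6(470184984576) = 15

The recursion tree depth is log_6(470184984576) = 15. At each level, the problem size is divided by 6, so it takes 15 divisions to reduce to a base case of size 1. The algorithm makes 5 recursive calls at each level.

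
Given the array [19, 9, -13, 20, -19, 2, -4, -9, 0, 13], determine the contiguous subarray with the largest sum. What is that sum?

Using Kadane's algorithm on [19, 9, -13, 20, -19, 2, -4, -9, 0, 13]:

Scanning through the array:
Position 1 (value 9): max_ending_here = 28, max_so_far = 28
Position 2 (value -13): max_ending_here = 15, max_so_far = 28
Position 3 (value 20): max_ending_here = 35, max_so_far = 35
Position 4 (value -19): max_ending_here = 16, max_so_far = 35
Position 5 (value 2): max_ending_here = 18, max_so_far = 35
Position 6 (value -4): max_ending_here = 14, max_so_far = 35
Position 7 (value -9): max_ending_here = 5, max_so_far = 35
Position 8 (value 0): max_ending_here = 5, max_so_far = 35
Position 9 (value 13): max_ending_here = 18, max_so_far = 35

Maximum subarray: [19, 9, -13, 20]
Maximum sum: 35

The maximum subarray is [19, 9, -13, 20] with sum 35. This subarray runs from index 0 to index 3.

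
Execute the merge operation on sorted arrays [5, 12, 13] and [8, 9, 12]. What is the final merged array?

Merging process:

Compare 5 vs 8: take 5 from left. Merged: [5]
Compare 12 vs 8: take 8 from right. Merged: [5, 8]
Compare 12 vs 9: take 9 from right. Merged: [5, 8, 9]
Compare 12 vs 12: take 12 from left. Merged: [5, 8, 9, 12]
Compare 13 vs 12: take 12 from right. Merged: [5, 8, 9, 12, 12]
Append remaining from left: [13]. Merged: [5, 8, 9, 12, 12, 13]

Final merged array: [5, 8, 9, 12, 12, 13]
Total comparisons: 5

The merged array is [5, 8, 9, 12, 12, 13], requiring 5 comparisons. The merge step runs in O(n) time where n is the total number of elements.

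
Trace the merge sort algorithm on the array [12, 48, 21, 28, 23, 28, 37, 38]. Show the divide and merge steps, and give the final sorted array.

Merge sort trace:

Split: [12, 48, 21, 28, 23, 28, 37, 38] -> [12, 48, 21, 28] and [23, 28, 37, 38]
  Split: [12, 48, 21, 28] -> [12, 48] and [21, 28]
    Split: [12, 48] -> [12] and [48]
    Merge: [12] + [48] -> [12, 48]
    Split: [21, 28] -> [21] and [28]
    Merge: [21] + [28] -> [21, 28]
  Merge: [12, 48] + [21, 28] -> [12, 21, 28, 48]
  Split: [23, 28, 37, 38] -> [23, 28] and [37, 38]
    Split: [23, 28] -> [23] and [28]
    Merge: [23] + [28] -> [23, 28]
    Split: [37, 38] -> [37] and [38]
    Merge: [37] + [38] -> [37, 38]
  Merge: [23, 28] + [37, 38] -> [23, 28, 37, 38]
Merge: [12, 21, 28, 48] + [23, 28, 37, 38] -> [12, 21, 23, 28, 28, 37, 38, 48]

Final sorted array: [12, 21, 23, 28, 28, 37, 38, 48]

The merge sort proceeds by recursively splitting the array and merging sorted halves.
After all merges, the sorted array is [12, 21, 23, 28, 28, 37, 38, 48].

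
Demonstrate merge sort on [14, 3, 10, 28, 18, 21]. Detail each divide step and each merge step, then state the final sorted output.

Merge sort trace:

Split: [14, 3, 10, 28, 18, 21] -> [14, 3, 10] and [28, 18, 21]
  Split: [14, 3, 10] -> [14] and [3, 10]
    Split: [3, 10] -> [3] and [10]
    Merge: [3] + [10] -> [3, 10]
  Merge: [14] + [3, 10] -> [3, 10, 14]
  Split: [28, 18, 21] -> [28] and [18, 21]
    Split: [18, 21] -> [18] and [21]
    Merge: [18] + [21] -> [18, 21]
  Merge: [28] + [18, 21] -> [18, 21, 28]
Merge: [3, 10, 14] + [18, 21, 28] -> [3, 10, 14, 18, 21, 28]

Final sorted array: [3, 10, 14, 18, 21, 28]

The merge sort proceeds by recursively splitting the array and merging sorted halves.
After all merges, the sorted array is [3, 10, 14, 18, 21, 28].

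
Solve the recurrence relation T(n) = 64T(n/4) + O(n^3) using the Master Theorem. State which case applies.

Master Theorem for T(n) = 64T(n/4) + O(n^3):

a = 64, b = 4, c = 3
log_b(a) = log_4(64) = 3.0000

Case 2: c = 3 = log_4(64) = 3.0000
T(n) = O(n^3 log n) = O(n^3 log n)

For T(n) = 64T(n/4) + O(n^3): log_4(64) = 3.0000. This is Case 2 of the Master Theorem (c = log_b(a), equal work at all levels), giving O(n^3 log n).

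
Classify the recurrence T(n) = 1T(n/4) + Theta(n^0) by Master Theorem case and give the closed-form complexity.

Master Theorem for T(n) = 1T(n/4) + O(n^0):

a = 1, b = 4, c = 0
log_b(a) = log_4(1) = 0.0000

Case 2: c = 0 = log_4(1) = 0.0000
T(n) = O(n^0 log n) = O(log n)

For T(n) = 1T(n/4) + O(n^0): log_4(1) = 0.0000. This is Case 2 of the Master Theorem (c = log_b(a), equal work at all levels), giving O(log n).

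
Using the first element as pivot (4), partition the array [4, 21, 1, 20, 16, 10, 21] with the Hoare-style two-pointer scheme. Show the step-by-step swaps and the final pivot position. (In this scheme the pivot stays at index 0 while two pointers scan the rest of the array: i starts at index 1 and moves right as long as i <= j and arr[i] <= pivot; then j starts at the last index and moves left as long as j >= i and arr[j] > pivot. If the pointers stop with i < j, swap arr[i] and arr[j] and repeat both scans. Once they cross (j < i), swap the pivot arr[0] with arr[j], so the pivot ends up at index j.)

Hoare-style two-pointer partition with pivot = 4:

Initial array: [4, 21, 1, 20, 16, 10, 21]

Pointers start at i = 1, j = 6.
i stops at index 1 (arr[1]=21 > 4), j stops at index 2 (arr[2]=1 <= 4): swap arr[1] and arr[2], array becomes [4, 1, 21, 20, 16, 10, 21]
i ends at 2, j ends at 1: the pointers have crossed (j < i), so scanning stops.

Swap pivot arr[0] with arr[1] to place pivot at position 1: [1, 4, 21, 20, 16, 10, 21]
Pivot position: 1

After partitioning with pivot 4, the array becomes [1, 4, 21, 20, 16, 10, 21]. The pivot is placed at index 1. All elements to the left of the pivot are <= 4, and all elements to the right are > 4.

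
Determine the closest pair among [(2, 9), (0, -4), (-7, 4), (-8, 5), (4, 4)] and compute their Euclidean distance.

Computing all pairwise distances among 5 points:

d((2, 9), (0, -4)) = 13.1529
d((2, 9), (-7, 4)) = 10.2956
d((2, 9), (-8, 5)) = 10.7703
d((2, 9), (4, 4)) = 5.3852
d((0, -4), (-7, 4)) = 10.6301
d((0, -4), (-8, 5)) = 12.0416
d((0, -4), (4, 4)) = 8.9443
d((-7, 4), (-8, 5)) = 1.4142 <-- minimum
d((-7, 4), (4, 4)) = 11.0
d((-8, 5), (4, 4)) = 12.0416

Closest pair: (-7, 4) and (-8, 5) with distance 1.4142

The closest pair is (-7, 4) and (-8, 5) with Euclidean distance 1.4142. For 5 points, brute-force pairwise comparison is shown above. For large n, the divide-and-conquer algorithm (sort by x, recurse on halves, check the dividing strip) achieves O(n log n).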